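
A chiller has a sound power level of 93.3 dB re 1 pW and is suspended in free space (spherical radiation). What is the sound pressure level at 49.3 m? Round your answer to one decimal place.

48.5 dB

The power spreads over a sphere of area 4π·r², so L_p = L_w − 10·log₁₀(4π·r²).
4π·r² = 3.054e+04 m², 10·log₁₀ of that is 44.849 dB.
L_p = 93.3 − 44.849 = 48.45 dB.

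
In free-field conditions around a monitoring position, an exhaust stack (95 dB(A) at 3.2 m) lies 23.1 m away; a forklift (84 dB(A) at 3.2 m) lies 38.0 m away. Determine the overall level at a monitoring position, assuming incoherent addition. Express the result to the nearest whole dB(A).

Propagate each source to the receiver with L = L_ref − 20·log₁₀(r/r_ref), then add intensities.
exhaust stack: 95 − 20·log₁₀(23.1/3.2) = 95 − 17.17 = 77.83 dB(A).
forklift: 84 − 20·log₁₀(38.0/3.2) = 84 − 21.49 = 62.51 dB(A).
Σ 10^(L/10) = 6.247e+07 → L_total = 10·log₁₀(6.247e+07) = 77.96 dB(A).

78 dB(A)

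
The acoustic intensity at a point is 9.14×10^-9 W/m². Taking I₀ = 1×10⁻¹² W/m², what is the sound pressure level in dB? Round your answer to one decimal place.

39.6 dB

I/I₀ = 9.14×10^-9/10⁻¹² = 9.14×10^3, and L = 10·log₁₀(I/I₀).
L = 10·(0.9609 + 3) = 39.61 dB.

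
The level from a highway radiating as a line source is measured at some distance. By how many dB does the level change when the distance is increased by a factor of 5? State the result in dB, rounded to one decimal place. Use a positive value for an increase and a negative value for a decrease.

Line-source spreading: ΔL = −10·log₁₀(r₂/r₁).
ΔL = −10·log₁₀(5) = -6.99 dB.

-7.0 dB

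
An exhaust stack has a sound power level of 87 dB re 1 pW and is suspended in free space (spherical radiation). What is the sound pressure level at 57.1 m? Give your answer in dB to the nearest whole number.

The power spreads over a sphere of area 4π·r², so L_p = L_w − 10·log₁₀(4π·r²).
4π·r² = 4.097e+04 m², 10·log₁₀ of that is 46.125 dB.
L_p = 87 − 46.125 = 40.88 dB.

41 dB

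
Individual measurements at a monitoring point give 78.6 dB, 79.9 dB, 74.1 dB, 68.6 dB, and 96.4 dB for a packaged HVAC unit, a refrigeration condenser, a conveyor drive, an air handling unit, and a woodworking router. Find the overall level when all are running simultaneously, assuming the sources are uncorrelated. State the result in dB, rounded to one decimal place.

Incoherent sources combine by intensity addition: L_total = 10·log₁₀(Σ 10^(L_i/10)).
Σ 10^(L/10) = 10^(78.6/10) + 10^(79.9/10) + 10^(74.1/10) + 10^(68.6/10) + 10^(96.4/10) = 4.568e+09.
L_total = 10·log₁₀(4.568e+09) = 96.60 dB.

96.6 dB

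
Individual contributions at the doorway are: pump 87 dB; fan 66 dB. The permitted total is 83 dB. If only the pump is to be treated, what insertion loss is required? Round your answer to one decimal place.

Everything except the pump sums to 10^(66/10) = 3.981e+06 in linear terms, 66.00 dB.
The limit corresponds to 10^(83/10) = 1.995e+08; subtracting the fixed part leaves 1.955e+08 for the pump, i.e. 82.91 dB.
So the pump must be reduced from 87 to 82.91 dB: IL = 4.09 dB.

4.1 dB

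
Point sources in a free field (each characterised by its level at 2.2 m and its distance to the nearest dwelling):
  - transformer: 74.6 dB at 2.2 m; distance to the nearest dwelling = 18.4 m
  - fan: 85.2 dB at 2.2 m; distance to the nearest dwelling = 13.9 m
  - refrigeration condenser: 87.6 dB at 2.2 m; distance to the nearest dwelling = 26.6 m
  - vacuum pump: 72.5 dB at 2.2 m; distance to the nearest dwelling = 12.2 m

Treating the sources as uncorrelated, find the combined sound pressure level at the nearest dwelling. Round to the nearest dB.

Apply inverse-square spreading to bring every level to the receiver, then sum 10^(L/10).
transformer: 74.6 − 20·log₁₀(18.4/2.2) = 74.6 − 18.45 = 56.15 dB.
fan: 85.2 − 20·log₁₀(13.9/2.2) = 85.2 − 16.01 = 69.19 dB.
refrigeration condenser: 87.6 − 20·log₁₀(26.6/2.2) = 87.6 − 21.65 = 65.95 dB.
vacuum pump: 72.5 − 20·log₁₀(12.2/2.2) = 72.5 − 14.88 = 57.62 dB.
Σ 10^(L/10) = 1.322e+07 → L_total = 10·log₁₀(1.322e+07) = 71.21 dB.

71 dB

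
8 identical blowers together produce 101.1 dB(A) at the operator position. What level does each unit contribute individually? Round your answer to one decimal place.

92.1 dB(A)

8 equal contributions raise the level by 10·log₁₀ 8 = 9.031 dB, so each unit alone gives 101.1 − 9.031.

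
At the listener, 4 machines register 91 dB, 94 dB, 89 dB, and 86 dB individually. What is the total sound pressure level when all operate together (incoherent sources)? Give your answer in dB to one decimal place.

97.0 dB

For uncorrelated sources the intensities add, so convert each level to linear form, sum, and take 10·log₁₀ of the total.
Σ 10^(L/10) = 10^(91/10) + 10^(94/10) + 10^(89/10) + 10^(86/10) = 4.963e+09.
L_total = 10·log₁₀(4.963e+09) = 96.96 dB.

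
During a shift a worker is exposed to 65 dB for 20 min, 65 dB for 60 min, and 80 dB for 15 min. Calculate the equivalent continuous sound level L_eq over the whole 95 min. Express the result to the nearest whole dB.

73 dB

L_eq = 10·log₁₀[(1/T)·Σ tᵢ·10^(Lᵢ/10)] with T = 95 min.
Σ tᵢ·10^(Lᵢ/10) = 20·10^(65/10) + 60·10^(65/10) + 15·10^(80/10) = 1.753e+09.
L_eq = 10·log₁₀(1.753e+09/95) = 72.66 dB.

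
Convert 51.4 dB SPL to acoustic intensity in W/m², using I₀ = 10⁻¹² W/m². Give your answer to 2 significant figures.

I/I₀ = 10^(51.4/10) = 1.38e+05, so I = 1.38e+05 × 10⁻¹² W/m².

1.4e-07 W/m²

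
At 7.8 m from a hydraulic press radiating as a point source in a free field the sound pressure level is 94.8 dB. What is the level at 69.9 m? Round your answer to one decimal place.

75.8 dB

Spherical spreading from a point source gives a 20·log₁₀(r₂/r₁) drop.
L₂ = 94.8 − 20·log₁₀(69.9/7.8) = 94.8 − 19.048 = 75.75 dB.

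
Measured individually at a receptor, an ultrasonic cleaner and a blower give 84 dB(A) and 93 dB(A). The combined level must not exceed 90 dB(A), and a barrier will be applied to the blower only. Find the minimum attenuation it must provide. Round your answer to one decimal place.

4.3 dB

Everything except the blower sums to 10^(84/10) = 2.512e+08 in linear terms, 84.00 dB(A).
To meet 90 dB(A) overall, the treated blower may contribute at most 10^(90/10) − 2.512e+08 = 7.488e+08, i.e. 88.74 dB(A).
Required insertion loss = 93 − 88.74 = 4.26 dB.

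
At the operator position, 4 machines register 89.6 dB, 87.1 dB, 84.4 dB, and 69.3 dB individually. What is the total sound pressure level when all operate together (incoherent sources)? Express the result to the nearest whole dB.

92 dB

Incoherent sources combine by intensity addition: L_total = 10·log₁₀(Σ 10^(L_i/10)).
Σ 10^(L/10) = 10^(89.6/10) + 10^(87.1/10) + 10^(84.4/10) + 10^(69.3/10) = 1.709e+09.
L_total = 10·log₁₀(1.709e+09) = 92.33 dB.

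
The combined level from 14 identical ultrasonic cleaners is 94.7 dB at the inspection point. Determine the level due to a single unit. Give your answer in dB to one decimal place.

14 equal contributions raise the level by 10·log₁₀ 14 = 11.461 dB, so each unit alone gives 94.7 − 11.461.

83.2 dB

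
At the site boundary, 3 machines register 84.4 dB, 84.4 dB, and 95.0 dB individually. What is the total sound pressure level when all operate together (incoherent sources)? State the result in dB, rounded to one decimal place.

95.7 dB

Incoherent sources combine by intensity addition: L_total = 10·log₁₀(Σ 10^(L_i/10)).
Σ 10^(L/10) = 10^(84.4/10) + 10^(84.4/10) + 10^(95.0/10) = 3.713e+09.
L_total = 10·log₁₀(3.713e+09) = 95.70 dB.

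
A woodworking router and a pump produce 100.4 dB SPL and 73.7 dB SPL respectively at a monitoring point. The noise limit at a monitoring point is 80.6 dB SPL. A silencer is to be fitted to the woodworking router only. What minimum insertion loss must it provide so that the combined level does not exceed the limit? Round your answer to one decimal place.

Fixed contribution from the other source: Σ 10^(L/10) = 10^(73.7/10) = 2.344e+07 (73.70 dB SPL).
The limit corresponds to 10^(80.6/10) = 1.148e+08; subtracting the fixed part leaves 9.137e+07 for the woodworking router, i.e. 79.61 dB SPL.
Required insertion loss = 100.4 − 79.61 = 20.79 dB.

20.8 dB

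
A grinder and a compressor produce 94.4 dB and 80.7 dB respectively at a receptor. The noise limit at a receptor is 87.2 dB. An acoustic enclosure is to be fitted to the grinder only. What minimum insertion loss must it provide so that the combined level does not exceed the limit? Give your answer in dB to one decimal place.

Everything except the grinder sums to 10^(80.7/10) = 1.175e+08 in linear terms, 80.70 dB.
To meet 87.2 dB overall, the treated grinder may contribute at most 10^(87.2/10) − 1.175e+08 = 4.073e+08, i.e. 86.10 dB.
So the grinder must be reduced from 94.4 to 86.10 dB: IL = 8.30 dB.

8.3 dB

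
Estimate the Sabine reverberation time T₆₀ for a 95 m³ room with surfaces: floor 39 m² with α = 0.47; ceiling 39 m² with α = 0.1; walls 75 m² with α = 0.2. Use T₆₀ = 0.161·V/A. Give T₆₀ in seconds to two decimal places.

Summing Sᵢαᵢ: 39·0.47 + 39·0.1 + 75·0.2 = 37.23 m².
T₆₀ = 0.161 × 95 / 37.23 = 0.411 s.

0.41 s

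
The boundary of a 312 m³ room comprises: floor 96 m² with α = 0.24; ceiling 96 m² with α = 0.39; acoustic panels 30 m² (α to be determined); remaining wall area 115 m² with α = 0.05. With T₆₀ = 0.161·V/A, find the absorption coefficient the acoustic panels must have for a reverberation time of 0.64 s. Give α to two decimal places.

A = 0.161·V/T₆₀ = 0.161·312/0.64 = 78.49 m² sabins.
Absorption from the other surfaces = 96·0.24 + 96·0.39 + 115·0.05 = 66.23 m², so the acoustic panels must supply 12.26 m² over 30 m².
α = 12.26/30 = 0.409.

0.41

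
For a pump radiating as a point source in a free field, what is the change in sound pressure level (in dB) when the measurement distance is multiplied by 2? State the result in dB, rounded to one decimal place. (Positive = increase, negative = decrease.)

A point source loses 6 dB per doubling of distance; generally ΔL = −20·log₁₀(r₂/r₁).
ΔL = −20·log₁₀(2) = -6.02 dB.

-6.0 dB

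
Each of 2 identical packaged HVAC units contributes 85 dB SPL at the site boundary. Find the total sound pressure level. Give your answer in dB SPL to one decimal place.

88.0 dB SPL

With 2 equal, uncorrelated contributions the intensity is 2× that of one unit, giving a rise of 10·log₁₀ 2.
L_total = 85 + 10·log₁₀(2) = 85 + 3.010 = 88.01 dB SPL.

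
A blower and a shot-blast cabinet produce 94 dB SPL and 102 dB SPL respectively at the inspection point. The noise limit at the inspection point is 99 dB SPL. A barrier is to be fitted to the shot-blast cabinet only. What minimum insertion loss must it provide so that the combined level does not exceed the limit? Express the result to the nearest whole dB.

5 dB

Fixed contribution from the other source: Σ 10^(L/10) = 10^(94/10) = 2.512e+09 (94.00 dB SPL).
The limit corresponds to 10^(99/10) = 7.943e+09; subtracting the fixed part leaves 5.431e+09 for the shot-blast cabinet, i.e. 97.35 dB SPL.
Required insertion loss = 102 − 97.35 = 4.65 dB.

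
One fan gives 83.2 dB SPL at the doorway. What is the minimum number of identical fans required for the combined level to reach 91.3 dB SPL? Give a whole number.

7

N identical sources give L₁ + 10·log₁₀ N, so require 10·log₁₀ N ≥ 91.3 − 83.2 = 8.1 dB.
N ≥ 10^(8.1/10) = 6.457, so N = 7.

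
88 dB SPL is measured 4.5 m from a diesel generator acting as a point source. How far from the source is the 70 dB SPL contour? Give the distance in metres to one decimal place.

35.7 m

Point-source spreading drops the level by 20·log₁₀(r₂/r₁); inverting, r₂/r₁ = 10^(ΔL/20).
r₂ = 4.5·10^((88−70)/20) = 4.5·10^(18.0/20) = 35.74 m.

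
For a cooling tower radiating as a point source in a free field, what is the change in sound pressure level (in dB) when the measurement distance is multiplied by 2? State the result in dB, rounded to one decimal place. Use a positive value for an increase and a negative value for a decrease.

Point-source spreading: ΔL = −20·log₁₀(r₂/r₁).
ΔL = −20·log₁₀(2) = -6.02 dB.

-6.0 dB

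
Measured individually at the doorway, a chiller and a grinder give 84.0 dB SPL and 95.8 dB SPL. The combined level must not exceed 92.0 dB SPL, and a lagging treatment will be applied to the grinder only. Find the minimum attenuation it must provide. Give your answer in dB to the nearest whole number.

Everything except the grinder sums to 10^(84.0/10) = 2.512e+08 in linear terms, 84.00 dB SPL.
The limit corresponds to 10^(92.0/10) = 1.585e+09; subtracting the fixed part leaves 1.334e+09 for the grinder, i.e. 91.25 dB SPL.
Required insertion loss = 95.8 − 91.25 = 4.55 dB.

5 dB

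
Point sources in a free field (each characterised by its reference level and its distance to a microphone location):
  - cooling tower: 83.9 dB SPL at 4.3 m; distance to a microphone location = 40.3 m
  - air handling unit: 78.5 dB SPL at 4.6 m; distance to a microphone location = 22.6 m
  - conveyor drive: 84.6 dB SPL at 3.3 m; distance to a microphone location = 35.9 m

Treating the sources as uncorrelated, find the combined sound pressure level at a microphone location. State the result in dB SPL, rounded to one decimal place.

69.1 dB SPL

Propagate each source to the receiver with L = L_ref − 20·log₁₀(r/r_ref), then add intensities.
cooling tower: 83.9 − 20·log₁₀(40.3/4.3) = 83.9 − 19.44 = 64.46 dB SPL.
air handling unit: 78.5 − 20·log₁₀(22.6/4.6) = 78.5 − 13.83 = 64.67 dB SPL.
conveyor drive: 84.6 − 20·log₁₀(35.9/3.3) = 84.6 − 20.73 = 63.87 dB SPL.
Σ 10^(L/10) = 8.164e+06 → L_total = 10·log₁₀(8.164e+06) = 69.12 dB SPL.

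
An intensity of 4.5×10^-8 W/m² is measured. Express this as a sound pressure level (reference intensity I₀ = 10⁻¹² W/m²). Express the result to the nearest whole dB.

47 dB

I/I₀ = 4.5×10^-8/10⁻¹² = 4.5×10^4, and L = 10·log₁₀(I/I₀).
L = 10·(0.6532 + 4) = 46.53 dB.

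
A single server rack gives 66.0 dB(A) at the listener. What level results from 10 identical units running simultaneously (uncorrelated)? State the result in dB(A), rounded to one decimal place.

N identical incoherent sources raise the level by 10·log₁₀ N.
L_total = 66.0 + 10·log₁₀(10) = 66.0 + 10.000 = 76.00 dB(A).

76.0 dB(A)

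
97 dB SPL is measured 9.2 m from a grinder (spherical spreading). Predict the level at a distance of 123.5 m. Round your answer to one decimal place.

74.4 dB SPL

Point-source attenuation: ΔL = 20·log₁₀(r₂/r₁) = 20·log₁₀(123.5/9.2) = 22.558 dB.
L₂ = 97 − 20·log₁₀(123.5/9.2) = 97 − 22.558 = 74.44 dB SPL.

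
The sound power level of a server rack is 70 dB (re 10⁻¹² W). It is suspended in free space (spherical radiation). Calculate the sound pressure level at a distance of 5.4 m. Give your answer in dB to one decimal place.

L_p = L_w − 10·log₁₀(4π·r²) with r = 5.4 m.
4π·r² = 366.4 m², 10·log₁₀ of that is 25.640 dB.
L_p = 70 − 25.640 = 44.36 dB.

44.4 dB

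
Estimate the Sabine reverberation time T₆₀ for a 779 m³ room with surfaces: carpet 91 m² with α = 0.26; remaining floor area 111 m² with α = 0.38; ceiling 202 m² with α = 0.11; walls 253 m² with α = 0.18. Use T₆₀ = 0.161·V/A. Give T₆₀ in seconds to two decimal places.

0.94 s

Summing Sᵢαᵢ: 91·0.26 + 111·0.38 + 202·0.11 + 253·0.18 = 133.60 m².
T₆₀ = 0.161·V/A = 0.161·779/133.60 = 0.939 s.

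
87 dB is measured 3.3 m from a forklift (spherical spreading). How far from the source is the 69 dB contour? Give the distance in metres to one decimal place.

The 18.0 dB drop corresponds to a distance ratio of 10^(18.0/20) for a point source.
r₂ = 3.3·10^((87−69)/20) = 3.3·10^(18.0/20) = 26.21 m.

26.2 m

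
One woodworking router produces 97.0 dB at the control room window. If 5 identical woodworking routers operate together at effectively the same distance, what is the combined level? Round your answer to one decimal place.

104.0 dB

L_total = L₁ + 10·log₁₀ N for N identical incoherent sources.
L_total = 97.0 + 10·log₁₀(5) = 97.0 + 6.990 = 103.99 dB.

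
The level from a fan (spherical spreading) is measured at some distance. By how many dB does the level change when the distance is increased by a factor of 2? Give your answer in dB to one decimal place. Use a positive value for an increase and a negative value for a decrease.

Point-source spreading: ΔL = −20·log₁₀(r₂/r₁).
ΔL = −20·log₁₀(2) = -6.02 dB.

-6.0 dB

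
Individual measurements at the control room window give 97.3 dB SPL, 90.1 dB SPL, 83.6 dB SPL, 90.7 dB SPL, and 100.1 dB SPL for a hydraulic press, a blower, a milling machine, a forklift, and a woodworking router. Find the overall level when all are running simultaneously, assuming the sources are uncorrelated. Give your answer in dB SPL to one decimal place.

102.6 dB SPL

Incoherent sources combine by intensity addition: L_total = 10·log₁₀(Σ 10^(L_i/10)).
Σ 10^(L/10) = 10^(97.3/10) + 10^(90.1/10) + 10^(83.6/10) + 10^(90.7/10) + 10^(100.1/10) = 1.803e+10.
L_total = 10·log₁₀(1.803e+10) = 102.56 dB SPL.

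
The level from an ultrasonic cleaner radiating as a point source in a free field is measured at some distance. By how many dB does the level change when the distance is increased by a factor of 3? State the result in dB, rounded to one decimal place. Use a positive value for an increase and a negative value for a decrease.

-9.5 dB

Point-source spreading: ΔL = −20·log₁₀(r₂/r₁).
ΔL = −20·log₁₀(3) = -9.54 dB.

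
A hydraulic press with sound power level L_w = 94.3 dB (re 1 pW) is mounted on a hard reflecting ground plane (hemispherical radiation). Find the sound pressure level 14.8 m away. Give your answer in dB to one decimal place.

Free-field hemispherical radiation: L_p = L_w − 10·log₁₀(2π·r²), r = 14.8 m.
2π·r² = 1376 m², 10·log₁₀ of that is 31.387 dB.
L_p = 94.3 − 31.387 = 62.91 dB.

62.9 dB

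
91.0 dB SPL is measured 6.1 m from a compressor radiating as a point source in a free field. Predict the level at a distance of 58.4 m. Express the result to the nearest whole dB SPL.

71 dB SPL

For a point source, L₂ = L₁ − 20·log₁₀(r₂/r₁).
L₂ = 91.0 − 20·log₁₀(58.4/6.1) = 91.0 − 19.622 = 71.38 dB SPL.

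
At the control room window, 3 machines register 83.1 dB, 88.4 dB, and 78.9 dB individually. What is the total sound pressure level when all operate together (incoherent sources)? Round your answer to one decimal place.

Incoherent sources combine by intensity addition: L_total = 10·log₁₀(Σ 10^(L_i/10)).
Σ 10^(L/10) = 10^(83.1/10) + 10^(88.4/10) + 10^(78.9/10) = 9.736e+08.
L_total = 10·log₁₀(9.736e+08) = 89.88 dB.

89.9 dB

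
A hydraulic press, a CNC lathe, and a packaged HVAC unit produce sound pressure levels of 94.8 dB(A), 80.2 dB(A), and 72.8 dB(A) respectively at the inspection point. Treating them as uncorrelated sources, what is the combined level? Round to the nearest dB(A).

Incoherent sources combine by intensity addition: L_total = 10·log₁₀(Σ 10^(L_i/10)).
Σ 10^(L/10) = 10^(94.8/10) + 10^(80.2/10) + 10^(72.8/10) = 3.144e+09.
L_total = 10·log₁₀(3.144e+09) = 94.97 dB(A).

95 dB(A)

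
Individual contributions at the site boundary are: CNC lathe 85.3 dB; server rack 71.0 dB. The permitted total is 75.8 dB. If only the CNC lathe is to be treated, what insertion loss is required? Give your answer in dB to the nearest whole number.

11 dB

The untreated sources together contribute 10^(71.0/10) = 1.259e+07, i.e. 71.00 dB.
The limit corresponds to 10^(75.8/10) = 3.802e+07; subtracting the fixed part leaves 2.543e+07 for the CNC lathe, i.e. 74.05 dB.
So the CNC lathe must be reduced from 85.3 to 74.05 dB: IL = 11.25 dB.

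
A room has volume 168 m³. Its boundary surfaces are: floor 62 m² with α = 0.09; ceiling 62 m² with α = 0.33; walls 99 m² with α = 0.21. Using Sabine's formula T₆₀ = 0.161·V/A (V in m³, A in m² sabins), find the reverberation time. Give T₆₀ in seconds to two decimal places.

Summing Sᵢαᵢ: 62·0.09 + 62·0.33 + 99·0.21 = 46.83 m².
T₆₀ = 0.161 × 168 / 46.83 = 0.578 s.

0.58 s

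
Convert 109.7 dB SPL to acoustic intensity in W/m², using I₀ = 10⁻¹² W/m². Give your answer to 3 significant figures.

L = 10·log₁₀(I/I₀) ⇒ I = I₀·10^(L/10) = 10⁻¹² × 10^10.97.

0.0933 W/m²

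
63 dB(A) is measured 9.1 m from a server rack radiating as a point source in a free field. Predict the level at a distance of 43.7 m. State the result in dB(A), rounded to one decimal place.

Point-source attenuation: ΔL = 20·log₁₀(r₂/r₁) = 20·log₁₀(43.7/9.1) = 13.629 dB.
L₂ = 63 − 20·log₁₀(43.7/9.1) = 63 − 13.629 = 49.37 dB(A).

49.4 dB(A)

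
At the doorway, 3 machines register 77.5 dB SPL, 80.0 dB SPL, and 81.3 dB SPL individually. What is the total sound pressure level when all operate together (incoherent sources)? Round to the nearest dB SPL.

For uncorrelated sources the intensities add, so convert each level to linear form, sum, and take 10·log₁₀ of the total.
Σ 10^(L/10) = 10^(77.5/10) + 10^(80.0/10) + 10^(81.3/10) = 2.911e+08.
L_total = 10·log₁₀(2.911e+08) = 84.64 dB SPL.

85 dB SPL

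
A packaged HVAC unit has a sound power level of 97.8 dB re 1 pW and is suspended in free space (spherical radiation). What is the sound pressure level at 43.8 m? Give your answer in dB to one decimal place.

L_p = L_w − 10·log₁₀(4π·r²) with r = 43.8 m.
4π·r² = 2.411e+04 m², 10·log₁₀ of that is 43.822 dB.
L_p = 97.8 − 43.822 = 53.98 dB.

54.0 dB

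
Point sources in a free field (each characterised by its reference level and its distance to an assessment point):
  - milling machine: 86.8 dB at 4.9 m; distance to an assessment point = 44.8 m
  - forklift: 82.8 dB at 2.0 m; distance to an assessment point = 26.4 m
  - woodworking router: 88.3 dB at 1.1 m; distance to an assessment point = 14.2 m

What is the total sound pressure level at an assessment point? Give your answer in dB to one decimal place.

First find each source's level at the receiver (point-source: −20·log₁₀(r/r_ref)), then combine on an intensity basis.
milling machine: 86.8 − 20·log₁₀(44.8/4.9) = 86.8 − 19.22 = 67.58 dB.
forklift: 82.8 − 20·log₁₀(26.4/2.0) = 82.8 − 22.41 = 60.39 dB.
woodworking router: 88.3 − 20·log₁₀(14.2/1.1) = 88.3 − 22.22 = 66.08 dB.
Σ 10^(L/10) = 1.088e+07 → L_total = 10·log₁₀(1.088e+07) = 70.36 dB.

70.4 dB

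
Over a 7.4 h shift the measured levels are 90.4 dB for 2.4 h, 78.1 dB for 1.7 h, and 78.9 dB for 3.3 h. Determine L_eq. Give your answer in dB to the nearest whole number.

86 dB

Weight each interval's intensity by its duration and average over T = 7.4 h:
Σ tᵢ·10^(Lᵢ/10) = 2.4·10^(90.4/10) + 1.7·10^(78.1/10) + 3.3·10^(78.9/10) = 2.997e+09.
L_eq = 10·log₁₀(2.997e+09/7.4) = 86.08 dB.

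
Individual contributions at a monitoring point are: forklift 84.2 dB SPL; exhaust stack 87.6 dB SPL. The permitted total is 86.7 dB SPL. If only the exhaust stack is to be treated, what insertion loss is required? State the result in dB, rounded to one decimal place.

Everything except the exhaust stack sums to 10^(84.2/10) = 2.630e+08 in linear terms, 84.20 dB SPL.
To meet 86.7 dB SPL overall, the treated exhaust stack may contribute at most 10^(86.7/10) − 2.630e+08 = 2.047e+08, i.e. 83.11 dB SPL.
So the exhaust stack must be reduced from 87.6 to 83.11 dB SPL: IL = 4.49 dB.

4.5 dB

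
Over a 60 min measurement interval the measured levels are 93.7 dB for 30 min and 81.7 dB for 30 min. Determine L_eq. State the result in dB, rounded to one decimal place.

The energy average is taken in the linear domain: L_eq = 10·log₁₀[(Σ tᵢ·10^(Lᵢ/10))/T], T = 60 min.
Σ tᵢ·10^(Lᵢ/10) = 30·10^(93.7/10) + 30·10^(81.7/10) = 7.476e+10.
L_eq = 10·log₁₀(7.476e+10/60) = 90.96 dB.

91.0 dB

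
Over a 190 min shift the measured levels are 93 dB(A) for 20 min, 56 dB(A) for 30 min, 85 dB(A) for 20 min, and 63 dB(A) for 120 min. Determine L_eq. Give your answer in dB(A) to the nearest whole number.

The energy average is taken in the linear domain: L_eq = 10·log₁₀[(Σ tᵢ·10^(Lᵢ/10))/T], T = 190 min.
Σ tᵢ·10^(Lᵢ/10) = 20·10^(93/10) + 30·10^(56/10) + 20·10^(85/10) + 120·10^(63/10) = 4.648e+10.
L_eq = 10·log₁₀(4.648e+10/190) = 83.89 dB(A).

84 dB(A)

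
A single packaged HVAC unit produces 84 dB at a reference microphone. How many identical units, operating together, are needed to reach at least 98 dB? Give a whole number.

N identical sources give L₁ + 10·log₁₀ N, so require 10·log₁₀ N ≥ 98 − 84 = 14.0 dB.
N ≥ 10^(14.0/10) = 25.119, so N = 26.

26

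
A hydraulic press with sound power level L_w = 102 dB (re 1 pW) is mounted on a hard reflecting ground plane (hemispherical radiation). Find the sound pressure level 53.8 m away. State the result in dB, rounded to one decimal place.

Free-field hemispherical radiation: L_p = L_w − 10·log₁₀(2π·r²), r = 53.8 m.
2π·r² = 1.819e+04 m², 10·log₁₀ of that is 42.597 dB.
L_p = 102 − 42.597 = 59.40 dB.

59.4 dB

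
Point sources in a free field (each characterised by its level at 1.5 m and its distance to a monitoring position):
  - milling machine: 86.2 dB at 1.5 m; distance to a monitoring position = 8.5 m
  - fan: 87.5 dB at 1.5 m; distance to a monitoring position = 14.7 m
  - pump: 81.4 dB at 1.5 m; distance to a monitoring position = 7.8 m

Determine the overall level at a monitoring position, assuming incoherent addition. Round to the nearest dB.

74 dB

First find each source's level at the receiver (point-source: −20·log₁₀(r/r_ref)), then combine on an intensity basis.
milling machine: 86.2 − 20·log₁₀(8.5/1.5) = 86.2 − 15.07 = 71.13 dB.
fan: 87.5 − 20·log₁₀(14.7/1.5) = 87.5 − 19.82 = 67.68 dB.
pump: 81.4 − 20·log₁₀(7.8/1.5) = 81.4 − 14.32 = 67.08 dB.
Σ 10^(L/10) = 2.394e+07 → L_total = 10·log₁₀(2.394e+07) = 73.79 dB.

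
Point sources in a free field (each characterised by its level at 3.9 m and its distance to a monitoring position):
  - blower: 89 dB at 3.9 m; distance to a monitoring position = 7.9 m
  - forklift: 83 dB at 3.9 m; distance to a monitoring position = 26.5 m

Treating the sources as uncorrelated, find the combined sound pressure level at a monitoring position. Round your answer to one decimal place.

First find each source's level at the receiver (point-source: −20·log₁₀(r/r_ref)), then combine on an intensity basis.
blower: 89 − 20·log₁₀(7.9/3.9) = 89 − 6.13 = 82.87 dB.
forklift: 83 − 20·log₁₀(26.5/3.9) = 83 − 16.64 = 66.36 dB.
Σ 10^(L/10) = 1.979e+08 → L_total = 10·log₁₀(1.979e+08) = 82.96 dB.

83.0 dB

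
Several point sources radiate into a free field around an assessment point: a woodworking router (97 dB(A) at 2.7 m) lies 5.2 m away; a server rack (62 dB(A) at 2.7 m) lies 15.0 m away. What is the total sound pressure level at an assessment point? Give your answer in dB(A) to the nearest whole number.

91 dB(A)

Apply inverse-square spreading to bring every level to the receiver, then sum 10^(L/10).
woodworking router: 97 − 20·log₁₀(5.2/2.7) = 97 − 5.69 = 91.31 dB(A).
server rack: 62 − 20·log₁₀(15.0/2.7) = 62 − 14.89 = 47.11 dB(A).
Σ 10^(L/10) = 1.351e+09 → L_total = 10·log₁₀(1.351e+09) = 91.31 dB(A).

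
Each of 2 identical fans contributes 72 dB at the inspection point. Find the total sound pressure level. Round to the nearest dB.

75 dB

With 2 equal, uncorrelated contributions the intensity is 2× that of one unit, giving a rise of 10·log₁₀ 2.
L_total = 72 + 10·log₁₀(2) = 72 + 3.010 = 75.01 dB.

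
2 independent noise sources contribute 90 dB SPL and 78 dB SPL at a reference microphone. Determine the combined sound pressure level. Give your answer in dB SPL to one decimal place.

90.3 dB SPL

Incoherent sources combine by intensity addition: L_total = 10·log₁₀(Σ 10^(L_i/10)).
Σ 10^(L/10) = 10^(90/10) + 10^(78/10) = 1.063e+09.
L_total = 10·log₁₀(1.063e+09) = 90.27 dB SPL.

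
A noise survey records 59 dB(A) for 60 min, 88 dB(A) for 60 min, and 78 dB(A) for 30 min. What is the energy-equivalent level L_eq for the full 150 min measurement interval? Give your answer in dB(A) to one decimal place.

The energy average is taken in the linear domain: L_eq = 10·log₁₀[(Σ tᵢ·10^(Lᵢ/10))/T], T = 150 min.
Σ tᵢ·10^(Lᵢ/10) = 60·10^(59/10) + 60·10^(88/10) + 30·10^(78/10) = 3.980e+10.
L_eq = 10·log₁₀(3.980e+10/150) = 84.24 dB(A).

84.2 dB(A)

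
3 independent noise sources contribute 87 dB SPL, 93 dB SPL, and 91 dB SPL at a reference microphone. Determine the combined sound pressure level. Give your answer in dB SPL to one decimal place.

Incoherent sources combine by intensity addition: L_total = 10·log₁₀(Σ 10^(L_i/10)).
Σ 10^(L/10) = 10^(87/10) + 10^(93/10) + 10^(91/10) = 3.755e+09.
L_total = 10·log₁₀(3.755e+09) = 95.75 dB SPL.

95.7 dB SPL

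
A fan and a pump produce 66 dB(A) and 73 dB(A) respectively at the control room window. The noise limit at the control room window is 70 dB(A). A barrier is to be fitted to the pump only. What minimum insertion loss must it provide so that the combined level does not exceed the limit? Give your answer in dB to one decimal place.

5.2 dB

Everything except the pump sums to 10^(66/10) = 3.981e+06 in linear terms, 66.00 dB(A).
To meet 70 dB(A) overall, the treated pump may contribute at most 10^(70/10) − 3.981e+06 = 6.019e+06, i.e. 67.80 dB(A).
Required insertion loss = 73 − 67.80 = 5.20 dB.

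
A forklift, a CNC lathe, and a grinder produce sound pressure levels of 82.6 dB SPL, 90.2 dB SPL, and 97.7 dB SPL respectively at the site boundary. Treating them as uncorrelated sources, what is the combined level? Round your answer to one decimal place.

Incoherent sources combine by intensity addition: L_total = 10·log₁₀(Σ 10^(L_i/10)).
Σ 10^(L/10) = 10^(82.6/10) + 10^(90.2/10) + 10^(97.7/10) = 7.118e+09.
L_total = 10·log₁₀(7.118e+09) = 98.52 dB SPL.

98.5 dB SPL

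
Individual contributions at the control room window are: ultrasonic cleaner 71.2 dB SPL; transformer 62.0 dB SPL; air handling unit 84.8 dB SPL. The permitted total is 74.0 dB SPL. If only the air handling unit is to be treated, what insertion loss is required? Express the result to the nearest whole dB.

15 dB

Fixed contribution from the other sources: Σ 10^(L/10) = 10^(71.2/10) + 10^(62.0/10) = 1.477e+07 (71.69 dB SPL).
To meet 74.0 dB SPL overall, the treated air handling unit may contribute at most 10^(74.0/10) − 1.477e+07 = 1.035e+07, i.e. 70.15 dB SPL.
Required insertion loss = 84.8 − 70.15 = 14.65 dB.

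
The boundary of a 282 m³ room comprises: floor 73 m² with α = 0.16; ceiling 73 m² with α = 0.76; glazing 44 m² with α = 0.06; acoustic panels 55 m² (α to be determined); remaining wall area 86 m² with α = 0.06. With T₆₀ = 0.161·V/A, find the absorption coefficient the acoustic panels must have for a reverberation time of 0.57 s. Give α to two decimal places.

A = 0.161·V/T₆₀ = 0.161·282/0.57 = 79.65 m² sabins.
Absorption from the other surfaces = 73·0.16 + 73·0.76 + 44·0.06 + 86·0.06 = 74.96 m², so the acoustic panels must supply 4.69 m² over 55 m².
α = 4.69/55 = 0.085.

0.09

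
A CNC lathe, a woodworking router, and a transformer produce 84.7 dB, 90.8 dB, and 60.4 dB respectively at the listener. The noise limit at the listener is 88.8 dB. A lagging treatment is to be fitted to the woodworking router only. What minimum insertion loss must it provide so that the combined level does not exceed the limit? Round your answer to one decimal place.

Everything except the woodworking router sums to 10^(84.7/10) + 10^(60.4/10) = 2.962e+08 in linear terms, 84.72 dB.
To meet 88.8 dB overall, the treated woodworking router may contribute at most 10^(88.8/10) − 2.962e+08 = 4.624e+08, i.e. 86.65 dB.
So the woodworking router must be reduced from 90.8 to 86.65 dB: IL = 4.15 dB.

4.2 dB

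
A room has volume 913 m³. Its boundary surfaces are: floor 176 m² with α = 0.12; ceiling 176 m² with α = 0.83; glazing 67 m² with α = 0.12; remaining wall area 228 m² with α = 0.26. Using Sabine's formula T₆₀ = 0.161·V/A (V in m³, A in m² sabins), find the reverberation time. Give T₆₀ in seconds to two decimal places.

Summing Sᵢαᵢ: 176·0.12 + 176·0.83 + 67·0.12 + 228·0.26 = 234.52 m².
T₆₀ = 0.161·V/A = 0.161·913/234.52 = 0.627 s.

0.63 s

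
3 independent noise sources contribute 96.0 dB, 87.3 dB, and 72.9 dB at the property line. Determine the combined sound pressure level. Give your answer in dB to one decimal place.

96.6 dB

For uncorrelated sources the intensities add, so convert each level to linear form, sum, and take 10·log₁₀ of the total.
Σ 10^(L/10) = 10^(96.0/10) + 10^(87.3/10) + 10^(72.9/10) = 4.538e+09.
L_total = 10·log₁₀(4.538e+09) = 96.57 dB.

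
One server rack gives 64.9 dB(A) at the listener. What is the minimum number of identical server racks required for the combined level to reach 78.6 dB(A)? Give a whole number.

24

N identical sources give L₁ + 10·log₁₀ N, so require 10·log₁₀ N ≥ 78.6 − 64.9 = 13.7 dB.
N ≥ 10^(13.7/10) = 23.442, so N = 24.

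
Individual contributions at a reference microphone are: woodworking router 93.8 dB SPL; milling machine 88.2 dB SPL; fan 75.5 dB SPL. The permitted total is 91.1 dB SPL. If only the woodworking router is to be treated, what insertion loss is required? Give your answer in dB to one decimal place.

6.1 dB

The untreated sources together contribute 10^(88.2/10) + 10^(75.5/10) = 6.962e+08, i.e. 88.43 dB SPL.
To meet 91.1 dB SPL overall, the treated woodworking router may contribute at most 10^(91.1/10) − 6.962e+08 = 5.921e+08, i.e. 87.72 dB SPL.
So the woodworking router must be reduced from 93.8 to 87.72 dB SPL: IL = 6.08 dB.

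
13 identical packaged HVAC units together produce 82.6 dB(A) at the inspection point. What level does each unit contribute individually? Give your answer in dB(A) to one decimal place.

71.5 dB(A)

13 equal contributions raise the level by 10·log₁₀ 13 = 11.139 dB, so each unit alone gives 82.6 − 11.139.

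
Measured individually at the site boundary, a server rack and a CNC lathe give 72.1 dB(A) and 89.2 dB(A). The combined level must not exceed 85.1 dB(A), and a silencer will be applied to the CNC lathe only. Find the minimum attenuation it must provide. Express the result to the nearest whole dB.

Fixed contribution from the other source: Σ 10^(L/10) = 10^(72.1/10) = 1.622e+07 (72.10 dB(A)).
The limit corresponds to 10^(85.1/10) = 3.236e+08; subtracting the fixed part leaves 3.074e+08 for the CNC lathe, i.e. 84.88 dB(A).
So the CNC lathe must be reduced from 89.2 to 84.88 dB(A): IL = 4.32 dB.

4 dB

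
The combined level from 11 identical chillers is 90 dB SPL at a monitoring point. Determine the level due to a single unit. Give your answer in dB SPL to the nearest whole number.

80 dB SPL

For N identical incoherent sources L_total = L₁ + 10·log₁₀ N, so L₁ = 90 − 10·log₁₀(11) = 90 − 10.414.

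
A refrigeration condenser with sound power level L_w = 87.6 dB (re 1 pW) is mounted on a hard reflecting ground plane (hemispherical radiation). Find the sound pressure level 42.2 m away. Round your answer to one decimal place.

47.1 dB

The power spreads over a hemisphere of area 2π·r², so L_p = L_w − 10·log₁₀(2π·r²).
2π·r² = 1.119e+04 m², 10·log₁₀ of that is 40.488 dB.
L_p = 87.6 − 40.488 = 47.11 dB.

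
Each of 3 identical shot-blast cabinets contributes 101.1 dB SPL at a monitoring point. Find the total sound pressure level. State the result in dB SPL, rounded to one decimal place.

105.9 dB SPL

L_total = L₁ + 10·log₁₀ N for N identical incoherent sources.
L_total = 101.1 + 10·log₁₀(3) = 101.1 + 4.771 = 105.87 dB SPL.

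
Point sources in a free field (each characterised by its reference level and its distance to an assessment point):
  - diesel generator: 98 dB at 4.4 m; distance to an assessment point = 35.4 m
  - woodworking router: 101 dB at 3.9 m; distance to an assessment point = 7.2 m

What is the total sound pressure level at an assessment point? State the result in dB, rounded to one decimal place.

First find each source's level at the receiver (point-source: −20·log₁₀(r/r_ref)), then combine on an intensity basis.
diesel generator: 98 − 20·log₁₀(35.4/4.4) = 98 − 18.11 = 79.89 dB.
woodworking router: 101 − 20·log₁₀(7.2/3.9) = 101 − 5.33 = 95.67 dB.
Σ 10^(L/10) = 3.791e+09 → L_total = 10·log₁₀(3.791e+09) = 95.79 dB.

95.8 dB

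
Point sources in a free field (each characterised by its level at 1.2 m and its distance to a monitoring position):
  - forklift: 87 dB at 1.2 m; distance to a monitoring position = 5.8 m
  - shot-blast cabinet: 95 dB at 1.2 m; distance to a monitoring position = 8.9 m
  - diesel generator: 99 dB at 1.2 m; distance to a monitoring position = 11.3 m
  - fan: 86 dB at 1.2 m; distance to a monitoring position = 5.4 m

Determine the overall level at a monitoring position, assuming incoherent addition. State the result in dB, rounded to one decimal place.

82.7 dB

Propagate each source to the receiver with L = L_ref − 20·log₁₀(r/r_ref), then add intensities.
forklift: 87 − 20·log₁₀(5.8/1.2) = 87 − 13.68 = 73.32 dB.
shot-blast cabinet: 95 − 20·log₁₀(8.9/1.2) = 95 − 17.40 = 77.60 dB.
diesel generator: 99 − 20·log₁₀(11.3/1.2) = 99 − 19.48 = 79.52 dB.
fan: 86 − 20·log₁₀(5.4/1.2) = 86 − 13.06 = 72.94 dB.
Σ 10^(L/10) = 1.882e+08 → L_total = 10·log₁₀(1.882e+08) = 82.75 dB.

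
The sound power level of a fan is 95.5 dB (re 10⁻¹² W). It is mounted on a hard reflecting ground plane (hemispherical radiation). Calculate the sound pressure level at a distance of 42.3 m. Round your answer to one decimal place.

The power spreads over a hemisphere of area 2π·r², so L_p = L_w − 10·log₁₀(2π·r²).
2π·r² = 1.124e+04 m², 10·log₁₀ of that is 40.509 dB.
L_p = 95.5 − 40.509 = 54.99 dB.

55.0 dB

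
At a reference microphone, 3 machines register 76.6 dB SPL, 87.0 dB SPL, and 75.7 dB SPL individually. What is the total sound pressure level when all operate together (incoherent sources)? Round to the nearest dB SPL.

Incoherent sources combine by intensity addition: L_total = 10·log₁₀(Σ 10^(L_i/10)).
Σ 10^(L/10) = 10^(76.6/10) + 10^(87.0/10) + 10^(75.7/10) = 5.840e+08.
L_total = 10·log₁₀(5.840e+08) = 87.66 dB SPL.

88 dB SPL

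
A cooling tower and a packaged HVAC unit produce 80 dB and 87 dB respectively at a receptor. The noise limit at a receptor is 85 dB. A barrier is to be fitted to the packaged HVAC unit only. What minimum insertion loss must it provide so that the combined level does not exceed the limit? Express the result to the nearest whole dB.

4 dB

Everything except the packaged HVAC unit sums to 10^(80/10) = 1.000e+08 in linear terms, 80.00 dB.
To meet 85 dB overall, the treated packaged HVAC unit may contribute at most 10^(85/10) − 1.000e+08 = 2.162e+08, i.e. 83.35 dB.
Required insertion loss = 87 − 83.35 = 3.65 dB.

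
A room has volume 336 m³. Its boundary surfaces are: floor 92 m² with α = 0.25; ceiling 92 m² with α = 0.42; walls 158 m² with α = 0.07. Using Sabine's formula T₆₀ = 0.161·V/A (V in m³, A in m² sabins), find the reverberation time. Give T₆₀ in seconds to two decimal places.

A = Σ Sᵢαᵢ = 92·0.25 + 92·0.42 + 158·0.07 = 72.70 m².
T₆₀ = 0.161 × 336 / 72.70 = 0.744 s.

0.74 s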